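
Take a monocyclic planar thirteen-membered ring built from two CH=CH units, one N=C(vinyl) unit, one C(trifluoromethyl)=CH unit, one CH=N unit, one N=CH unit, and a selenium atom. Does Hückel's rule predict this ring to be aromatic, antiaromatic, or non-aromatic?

Aromatic

Every ring atom contributes a p orbital perpendicular to the ring (each doubly-bonded ring atom is sp² with one p-orbital electron; each =N– nitrogen is pyridine-type (lone pair in the sp² plane, one electron in the p orbital); the selenium donates one lone pair from its p orbital), so the π system is cyclic and fully conjugated.
Adding the contributions, 6 × 2 = 12 from the double-bond units + 2 from the Se atom = 14.
14 = 4(3) + 2, which satisfies Hückel's 4n+2 rule.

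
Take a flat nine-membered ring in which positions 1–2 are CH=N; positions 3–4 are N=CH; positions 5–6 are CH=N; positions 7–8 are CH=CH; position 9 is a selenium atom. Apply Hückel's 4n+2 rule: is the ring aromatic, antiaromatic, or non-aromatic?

Aromatic

All ring atoms are sp² and supply a p orbital to the ring (the double-bond atoms are sp², each contributing one p electron; the doubly-bonded nitrogens are pyridine-type — their lone pairs lie in the ring plane, leaving one electron in the p orbital; the selenium donates one lone pair from its p orbital); the conjugation is uninterrupted.
π-electron count: 4 × 2 = 8 from the double-bond units + 2 from the Se atom = 10.
That gives a 4n+2 count (10, n = 2).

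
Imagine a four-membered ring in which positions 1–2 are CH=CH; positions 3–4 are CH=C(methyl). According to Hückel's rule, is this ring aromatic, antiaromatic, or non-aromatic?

Every ring atom contributes a p orbital perpendicular to the ring (the double-bond atoms are sp², each contributing one p electron), so the π system is cyclic and fully conjugated.
Tallying contributions gives 2 × 2 = 4 from the 2 double-bond units.
4 = 4(1); a planar, fully conjugated 4n system is antiaromatic.

Antiaromatic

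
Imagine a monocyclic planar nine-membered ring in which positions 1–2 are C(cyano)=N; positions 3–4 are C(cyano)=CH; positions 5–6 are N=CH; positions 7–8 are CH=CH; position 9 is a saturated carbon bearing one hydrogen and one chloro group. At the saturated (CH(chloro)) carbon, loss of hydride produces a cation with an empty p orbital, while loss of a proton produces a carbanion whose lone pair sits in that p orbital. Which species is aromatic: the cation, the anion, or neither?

The anion

Once that carbon is sp², every ring atom has a p orbital and both ions are fully conjugated.
Cation: 4 × 2 + 0 = 8 π electrons → 4(2), antiaromatic.
Anion: 4 × 2 + 2 = 10 π electrons → 4(2)+2, aromatic.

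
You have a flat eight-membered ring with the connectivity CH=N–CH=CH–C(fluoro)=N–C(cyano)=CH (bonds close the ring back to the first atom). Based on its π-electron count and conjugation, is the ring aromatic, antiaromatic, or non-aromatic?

Check conjugation: every atom in a ring double bond is sp² and brings one electron to the p orbital; the doubly-bonded nitrogens are pyridine-type — their lone pairs lie in the ring plane, leaving one electron in the p orbital — every position has a p orbital, so the cyclic π system is continuous.
Adding the contributions, 4 × 2 = 8 from the 4 double-bond units.
8 = 4(2); a planar, fully conjugated 4n system is antiaromatic.

Antiaromatic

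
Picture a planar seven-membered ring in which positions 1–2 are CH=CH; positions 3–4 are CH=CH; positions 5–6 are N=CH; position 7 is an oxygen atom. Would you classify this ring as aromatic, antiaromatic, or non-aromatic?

The p orbitals form a continuous loop: the double-bond atoms are sp², each contributing one p electron; each =N– nitrogen is pyridine-type (lone pair in the sp² plane, one electron in the p orbital); the oxygen donates one lone pair from its p orbital. The ring is fully conjugated.
Adding the contributions, 3 × 2 = 6 from the double-bond units + 2 from the O atom = 8.
8 = 4(2); a planar, fully conjugated 4n system is antiaromatic.

Antiaromatic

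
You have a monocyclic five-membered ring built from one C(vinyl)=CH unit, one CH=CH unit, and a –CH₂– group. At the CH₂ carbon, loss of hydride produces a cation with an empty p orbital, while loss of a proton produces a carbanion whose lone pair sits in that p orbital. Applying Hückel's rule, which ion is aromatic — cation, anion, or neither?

Once that carbon is sp², every ring atom has a p orbital and both ions are fully conjugated.
Cation: 2 × 2 + 0 = 4 π electrons → 4(1), antiaromatic.
Anion: 2 × 2 + 2 = 6 π electrons → 4(1)+2, aromatic.

The anion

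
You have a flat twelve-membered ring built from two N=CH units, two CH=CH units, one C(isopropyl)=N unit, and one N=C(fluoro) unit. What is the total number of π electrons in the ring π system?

Every ring atom contributes a p orbital perpendicular to the ring (the double-bond atoms are sp², each contributing one p electron; each =N– nitrogen is pyridine-type (lone pair in the sp² plane, one electron in the p orbital)), so the π system is cyclic and fully conjugated.
π-electron count: 6 × 2 = 12 from the 6 double-bond units.

12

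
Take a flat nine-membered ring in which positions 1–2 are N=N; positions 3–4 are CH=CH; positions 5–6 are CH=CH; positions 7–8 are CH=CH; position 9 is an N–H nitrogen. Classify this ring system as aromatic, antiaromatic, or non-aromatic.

The p orbitals form a continuous loop: every atom in a ring double bond is sp² and brings one electron to the p orbital; the doubly-bonded nitrogens are pyridine-type — their lone pairs lie in the ring plane, leaving one electron in the p orbital; the pyrrole-type nitrogen donates its lone pair from the p orbital. The ring is fully conjugated.
Adding the contributions, 4 × 2 = 8 from the double-bond units + 2 from the NH atom = 10.
With 10 π electrons (n = 2), the Hückel 4n+2 condition holds.

Aromatic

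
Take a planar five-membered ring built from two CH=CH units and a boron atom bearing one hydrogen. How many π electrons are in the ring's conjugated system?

Check conjugation: the double-bond atoms are sp², each contributing one p electron; the boron has an empty p orbital — every position has a p orbital, so the cyclic π system is continuous.
Tallying contributions gives 2 × 2 = 4 from the double-bond units + 0 from the BH atom = 4.

4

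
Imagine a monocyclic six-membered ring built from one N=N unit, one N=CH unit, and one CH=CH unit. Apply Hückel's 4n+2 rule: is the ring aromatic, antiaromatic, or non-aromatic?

Aromatic

Check conjugation: each doubly-bonded ring atom is sp² with one p-orbital electron; each sp² =N– keeps its lone pair in-plane and puts one electron into the π system — every position has a p orbital, so the cyclic π system is continuous.
π-electron count: 3 × 2 = 6 from the 3 double-bond units.
6 = 4(1) + 2, which satisfies Hückel's 4n+2 rule.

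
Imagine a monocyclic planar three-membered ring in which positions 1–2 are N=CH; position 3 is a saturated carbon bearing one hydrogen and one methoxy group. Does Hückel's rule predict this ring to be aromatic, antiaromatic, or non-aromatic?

Non-aromatic

The CH(methoxy) carbon is saturated: that saturated carbon is sp³ and has no p orbital in the ring π system. Conjugation is not continuous around the ring.
Broken conjugation rules out both aromaticity and antiaromaticity.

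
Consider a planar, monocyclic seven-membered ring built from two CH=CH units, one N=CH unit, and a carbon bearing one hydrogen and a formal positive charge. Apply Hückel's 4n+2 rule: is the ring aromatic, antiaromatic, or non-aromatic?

Aromatic

The p orbitals form a continuous loop: every atom in a ring double bond is sp² and brings one electron to the p orbital; each =N– nitrogen is pyridine-type (lone pair in the sp² plane, one electron in the p orbital); the carbocation has an empty p orbital. The ring is fully conjugated.
π-electron count: 3 × 2 = 6 from the double-bond units + 0 from the CH(+) atom = 6.
With 6 π electrons (n = 1), the Hückel 4n+2 condition holds.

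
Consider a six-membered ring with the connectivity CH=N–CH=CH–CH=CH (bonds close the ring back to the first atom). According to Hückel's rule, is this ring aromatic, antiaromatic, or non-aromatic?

The p orbitals form a continuous loop: the double-bond atoms are sp², each contributing one p electron; the doubly-bonded nitrogens are pyridine-type — their lone pairs lie in the ring plane, leaving one electron in the p orbital. The ring is fully conjugated.
Counting π electrons: 3 × 2 = 6 from the 3 double-bond units.
That gives a 4n+2 count (6, n = 1).

Aromatic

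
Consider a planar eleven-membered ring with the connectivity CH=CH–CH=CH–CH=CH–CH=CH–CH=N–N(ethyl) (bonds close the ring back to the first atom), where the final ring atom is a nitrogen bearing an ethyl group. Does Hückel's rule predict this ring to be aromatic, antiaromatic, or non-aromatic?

Antiaromatic

Every ring atom contributes a p orbital perpendicular to the ring (each doubly-bonded ring atom is sp² with one p-orbital electron; each sp² =N– keeps its lone pair in-plane and puts one electron into the π system; the pyrrole-type nitrogen donates its lone pair from the p orbital), so the π system is cyclic and fully conjugated.
Adding the contributions, 5 × 2 = 10 from the double-bond units + 2 from the N(ethyl) atom = 12.
12 is a 4n count (n = 3), so the planar conjugated ring is antiaromatic.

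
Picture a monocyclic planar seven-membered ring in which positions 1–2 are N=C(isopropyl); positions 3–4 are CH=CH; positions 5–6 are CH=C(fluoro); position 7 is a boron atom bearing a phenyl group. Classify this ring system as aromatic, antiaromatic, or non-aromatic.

All ring atoms are sp² and supply a p orbital to the ring (the double-bond atoms are sp², each contributing one p electron; the doubly-bonded nitrogens are pyridine-type — their lone pairs lie in the ring plane, leaving one electron in the p orbital; the boron has an empty p orbital); the conjugation is uninterrupted.
Tallying contributions gives 3 × 2 = 6 from the double-bond units + 0 from the B(phenyl) atom = 6.
With 6 π electrons (n = 1), the Hückel 4n+2 condition holds.

Aromatic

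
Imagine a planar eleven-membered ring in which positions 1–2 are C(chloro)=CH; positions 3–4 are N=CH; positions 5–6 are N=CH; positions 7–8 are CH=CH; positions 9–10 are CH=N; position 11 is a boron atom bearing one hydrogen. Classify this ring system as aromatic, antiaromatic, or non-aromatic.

The p orbitals form a continuous loop: every atom in a ring double bond is sp² and brings one electron to the p orbital; each =N– nitrogen is pyridine-type (lone pair in the sp² plane, one electron in the p orbital); the boron has an empty p orbital. The ring is fully conjugated.
Tallying contributions gives 5 × 2 = 10 from the double-bond units + 0 from the BH atom = 10.
10 = 4(2) + 2, which satisfies Hückel's 4n+2 rule.

Aromatic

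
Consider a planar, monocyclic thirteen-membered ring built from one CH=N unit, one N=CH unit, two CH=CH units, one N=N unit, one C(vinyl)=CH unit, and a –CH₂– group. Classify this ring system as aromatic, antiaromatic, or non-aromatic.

The CH2 position has four σ bonds — the tetrahedral CH₂ carbon is sp³ and has no p orbital in the ring π system — so the cyclic conjugation is interrupted.
Broken conjugation rules out both aromaticity and antiaromaticity.

Non-aromatic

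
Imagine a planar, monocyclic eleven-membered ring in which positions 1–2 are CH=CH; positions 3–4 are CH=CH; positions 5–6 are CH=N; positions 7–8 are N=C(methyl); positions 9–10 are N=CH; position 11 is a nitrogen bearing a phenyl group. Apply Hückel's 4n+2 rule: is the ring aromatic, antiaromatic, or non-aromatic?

Check conjugation: every atom in a ring double bond is sp² and brings one electron to the p orbital; each =N– nitrogen is pyridine-type (lone pair in the sp² plane, one electron in the p orbital); the pyrrole-type nitrogen donates its lone pair from the p orbital — every position has a p orbital, so the cyclic π system is continuous.
Tallying contributions gives 5 × 2 = 10 from the double-bond units + 2 from the N(phenyl) atom = 12.
A 4n π count (12, n = 3) in a planar conjugated ring means antiaromatic.

Antiaromatic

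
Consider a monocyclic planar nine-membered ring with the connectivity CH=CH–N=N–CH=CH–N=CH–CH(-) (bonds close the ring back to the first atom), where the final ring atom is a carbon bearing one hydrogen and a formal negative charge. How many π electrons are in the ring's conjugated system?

Every ring atom contributes a p orbital perpendicular to the ring (every atom in a ring double bond is sp² and brings one electron to the p orbital; the doubly-bonded nitrogens are pyridine-type — their lone pairs lie in the ring plane, leaving one electron in the p orbital; the carbanion's lone pair occupies the p orbital), so the π system is cyclic and fully conjugated.
Adding the contributions, 4 × 2 = 8 from the double-bond units + 2 from the CH(-) atom = 10.

10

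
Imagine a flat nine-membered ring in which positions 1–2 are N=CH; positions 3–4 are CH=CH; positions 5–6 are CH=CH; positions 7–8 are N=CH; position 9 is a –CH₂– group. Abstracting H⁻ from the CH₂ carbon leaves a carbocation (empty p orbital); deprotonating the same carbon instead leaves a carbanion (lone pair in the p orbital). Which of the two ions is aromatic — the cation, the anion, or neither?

In both ions every ring atom is sp² and contributes a p orbital, so both rings are fully conjugated.
Cation: 4 × 2 + 0 = 8 π electrons → 4(2), antiaromatic.
Anion: 4 × 2 + 2 = 10 π electrons → 4(2)+2, aromatic.

The anion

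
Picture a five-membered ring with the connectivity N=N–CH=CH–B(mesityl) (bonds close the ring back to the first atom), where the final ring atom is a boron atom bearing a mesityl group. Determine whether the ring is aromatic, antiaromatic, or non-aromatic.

The p orbitals form a continuous loop: each doubly-bonded ring atom is sp² with one p-orbital electron; each =N– nitrogen is pyridine-type (lone pair in the sp² plane, one electron in the p orbital); the boron has an empty p orbital. The ring is fully conjugated.
Counting π electrons: 2 × 2 = 4 from the double-bond units + 0 from the B(mesityl) atom = 4.
4 = 4(1); a planar, fully conjugated 4n system is antiaromatic.

Antiaromatic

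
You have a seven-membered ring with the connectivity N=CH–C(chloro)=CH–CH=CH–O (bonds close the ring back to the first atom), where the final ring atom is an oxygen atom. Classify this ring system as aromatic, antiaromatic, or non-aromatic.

Every ring atom contributes a p orbital perpendicular to the ring (each doubly-bonded ring atom is sp² with one p-orbital electron; each sp² =N– keeps its lone pair in-plane and puts one electron into the π system; the oxygen donates one lone pair from its p orbital), so the π system is cyclic and fully conjugated.
Counting π electrons: 3 × 2 = 6 from the double-bond units + 2 from the O atom = 8.
8 = 4(2); a planar, fully conjugated 4n system is antiaromatic.

Antiaromatic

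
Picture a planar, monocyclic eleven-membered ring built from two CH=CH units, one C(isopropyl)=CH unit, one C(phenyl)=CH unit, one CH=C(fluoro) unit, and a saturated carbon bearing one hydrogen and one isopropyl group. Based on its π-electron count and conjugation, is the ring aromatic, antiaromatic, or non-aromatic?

Because that saturated carbon is sp³ and has no p orbital in the ring π system at the CH(isopropyl) position, the π system cannot extend all the way around the ring.
Without a continuous loop of overlapping p orbitals the Hückel electron count never comes into play.

Non-aromatic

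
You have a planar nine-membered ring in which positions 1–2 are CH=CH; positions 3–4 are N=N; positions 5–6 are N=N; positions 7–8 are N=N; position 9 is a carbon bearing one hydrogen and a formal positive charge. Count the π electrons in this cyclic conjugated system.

All ring atoms are sp² and supply a p orbital to the ring (every atom in a ring double bond is sp² and brings one electron to the p orbital; the doubly-bonded nitrogens are pyridine-type — their lone pairs lie in the ring plane, leaving one electron in the p orbital; the carbocation has an empty p orbital); the conjugation is uninterrupted.
Tallying contributions gives 4 × 2 = 8 from the double-bond units + 0 from the CH(+) atom = 8.

8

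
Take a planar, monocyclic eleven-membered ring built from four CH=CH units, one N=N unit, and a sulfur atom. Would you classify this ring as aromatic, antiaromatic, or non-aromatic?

Antiaromatic

All ring atoms are sp² and supply a p orbital to the ring (every atom in a ring double bond is sp² and brings one electron to the p orbital; each sp² =N– keeps its lone pair in-plane and puts one electron into the π system; the sulfur donates one lone pair from its p orbital); the conjugation is uninterrupted.
Counting π electrons: 5 × 2 = 10 from the double-bond units + 2 from the S atom = 12.
12 is a 4n count (n = 3), so the planar conjugated ring is antiaromatic.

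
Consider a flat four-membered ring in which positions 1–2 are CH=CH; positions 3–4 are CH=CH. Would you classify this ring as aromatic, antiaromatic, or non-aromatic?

Antiaromatic

The p orbitals form a continuous loop: the double-bond atoms are sp², each contributing one p electron. The ring is fully conjugated.
π-electron count: 2 × 2 = 4 from the 2 double-bond units.
With 4 = 4·1 π electrons, Hückel's rule classifies the planar ring as antiaromatic.
(This ring is cyclobutadiene.)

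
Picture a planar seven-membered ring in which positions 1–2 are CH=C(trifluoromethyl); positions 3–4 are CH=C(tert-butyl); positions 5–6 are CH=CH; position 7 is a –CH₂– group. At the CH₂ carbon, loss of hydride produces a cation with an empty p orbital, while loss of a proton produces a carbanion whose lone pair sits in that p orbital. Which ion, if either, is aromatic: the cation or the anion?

The cation

Both ions have a continuous loop of p orbitals — each ring atom is sp².
Cation: 3 × 2 + 0 = 6 π electrons → 4(1)+2, aromatic.
Anion: 3 × 2 + 2 = 8 π electrons → 4(2), antiaromatic.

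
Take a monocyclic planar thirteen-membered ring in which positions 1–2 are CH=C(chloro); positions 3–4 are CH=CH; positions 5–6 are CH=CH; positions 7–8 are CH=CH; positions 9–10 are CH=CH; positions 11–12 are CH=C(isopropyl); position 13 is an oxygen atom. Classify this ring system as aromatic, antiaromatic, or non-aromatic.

Every ring atom contributes a p orbital perpendicular to the ring (the double-bond atoms are sp², each contributing one p electron; the oxygen donates one lone pair from its p orbital), so the π system is cyclic and fully conjugated.
Counting π electrons: 6 × 2 = 12 from the double-bond units + 2 from the O atom = 14.
14 = 4(3) + 2, which satisfies Hückel's 4n+2 rule.

Aromatic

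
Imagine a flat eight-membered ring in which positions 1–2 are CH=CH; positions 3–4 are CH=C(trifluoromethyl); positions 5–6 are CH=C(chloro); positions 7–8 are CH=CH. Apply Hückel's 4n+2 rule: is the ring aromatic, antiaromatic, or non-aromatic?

Antiaromatic

The p orbitals form a continuous loop: every atom in a ring double bond is sp² and brings one electron to the p orbital. The ring is fully conjugated.
Adding the contributions, 4 × 2 = 8 from the 4 double-bond units.
8 is a 4n count (n = 2), so the planar conjugated ring is antiaromatic.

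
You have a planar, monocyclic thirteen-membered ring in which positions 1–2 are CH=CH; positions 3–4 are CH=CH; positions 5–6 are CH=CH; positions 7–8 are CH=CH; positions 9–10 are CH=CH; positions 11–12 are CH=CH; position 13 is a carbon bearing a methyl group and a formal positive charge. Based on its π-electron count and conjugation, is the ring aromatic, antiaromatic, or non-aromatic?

Antiaromatic

Every ring atom contributes a p orbital perpendicular to the ring (the double-bond atoms are sp², each contributing one p electron; the carbocation has an empty p orbital), so the π system is cyclic and fully conjugated.
π-electron count: 6 × 2 = 12 from the double-bond units + 0 from the C(methyl)(+) atom = 12.
With 12 = 4·3 π electrons, Hückel's rule classifies the planar ring as antiaromatic.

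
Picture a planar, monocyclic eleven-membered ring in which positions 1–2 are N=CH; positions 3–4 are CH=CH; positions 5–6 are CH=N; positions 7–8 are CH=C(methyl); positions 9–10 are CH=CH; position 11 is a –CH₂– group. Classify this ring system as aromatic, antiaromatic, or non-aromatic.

Non-aromatic

Because the tetrahedral CH₂ carbon is sp³ and has no p orbital in the ring π system at the CH2 position, the π system cannot extend all the way around the ring.
Without a continuous loop of overlapping p orbitals the Hückel electron count never comes into play.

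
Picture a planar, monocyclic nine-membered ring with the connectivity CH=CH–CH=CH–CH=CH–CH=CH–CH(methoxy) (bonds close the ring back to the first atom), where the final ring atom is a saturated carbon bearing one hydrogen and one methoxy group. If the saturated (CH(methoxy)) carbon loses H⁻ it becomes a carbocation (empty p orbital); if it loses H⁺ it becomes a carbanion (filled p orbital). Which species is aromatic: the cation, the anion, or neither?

Both ions have a continuous loop of p orbitals — each ring atom is sp².
Cation: 4 × 2 + 0 = 8 π electrons → 4(2), antiaromatic.
Anion: 4 × 2 + 2 = 10 π electrons → 4(2)+2, aromatic.

The anion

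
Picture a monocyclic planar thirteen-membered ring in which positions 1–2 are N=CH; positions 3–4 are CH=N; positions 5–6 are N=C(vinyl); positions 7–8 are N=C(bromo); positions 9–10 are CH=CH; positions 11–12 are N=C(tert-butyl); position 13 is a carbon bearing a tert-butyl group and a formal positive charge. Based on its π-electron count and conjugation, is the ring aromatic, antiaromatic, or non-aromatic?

Antiaromatic

Check conjugation: the double-bond atoms are sp², each contributing one p electron; each sp² =N– keeps its lone pair in-plane and puts one electron into the π system; the carbocation has an empty p orbital — every position has a p orbital, so the cyclic π system is continuous.
Counting π electrons: 6 × 2 = 12 from the double-bond units + 0 from the C(tert-butyl)(+) atom = 12.
With 12 = 4·3 π electrons, Hückel's rule classifies the planar ring as antiaromatic.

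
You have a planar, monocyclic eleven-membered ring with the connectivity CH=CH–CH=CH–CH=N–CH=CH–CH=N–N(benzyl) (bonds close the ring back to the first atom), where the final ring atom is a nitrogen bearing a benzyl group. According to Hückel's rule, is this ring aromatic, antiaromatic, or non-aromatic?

Antiaromatic

Every ring atom contributes a p orbital perpendicular to the ring (each doubly-bonded ring atom is sp² with one p-orbital electron; each =N– nitrogen is pyridine-type (lone pair in the sp² plane, one electron in the p orbital); the pyrrole-type nitrogen donates its lone pair from the p orbital), so the π system is cyclic and fully conjugated.
π-electron count: 5 × 2 = 10 from the double-bond units + 2 from the N(benzyl) atom = 12.
A 4n π count (12, n = 3) in a planar conjugated ring means antiaromatic.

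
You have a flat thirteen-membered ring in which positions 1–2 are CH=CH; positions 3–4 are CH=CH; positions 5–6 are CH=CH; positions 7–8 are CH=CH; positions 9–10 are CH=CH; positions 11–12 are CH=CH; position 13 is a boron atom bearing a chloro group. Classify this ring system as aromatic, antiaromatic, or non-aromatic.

The p orbitals form a continuous loop: each doubly-bonded ring atom is sp² with one p-orbital electron; the boron has an empty p orbital. The ring is fully conjugated.
Tallying contributions gives 6 × 2 = 12 from the double-bond units + 0 from the B(chloro) atom = 12.
With 12 = 4·3 π electrons, Hückel's rule classifies the planar ring as antiaromatic.

Antiaromatic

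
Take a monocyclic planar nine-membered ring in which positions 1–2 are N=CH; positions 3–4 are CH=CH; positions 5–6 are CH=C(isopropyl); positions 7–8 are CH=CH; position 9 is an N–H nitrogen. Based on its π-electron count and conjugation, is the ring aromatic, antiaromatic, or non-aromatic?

Aromatic

All ring atoms are sp² and supply a p orbital to the ring (each doubly-bonded ring atom is sp² with one p-orbital electron; each sp² =N– keeps its lone pair in-plane and puts one electron into the π system; the pyrrole-type nitrogen donates its lone pair from the p orbital); the conjugation is uninterrupted.
π-electron count: 4 × 2 = 8 from the double-bond units + 2 from the NH atom = 10.
10 = 4(2) + 2, which satisfies Hückel's 4n+2 rule.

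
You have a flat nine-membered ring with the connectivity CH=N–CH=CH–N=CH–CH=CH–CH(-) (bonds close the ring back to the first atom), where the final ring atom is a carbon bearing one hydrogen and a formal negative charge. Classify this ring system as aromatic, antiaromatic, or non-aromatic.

The p orbitals form a continuous loop: every atom in a ring double bond is sp² and brings one electron to the p orbital; each sp² =N– keeps its lone pair in-plane and puts one electron into the π system; the carbanion's lone pair occupies the p orbital. The ring is fully conjugated.
Tallying contributions gives 4 × 2 = 8 from the double-bond units + 2 from the CH(-) atom = 10.
Since 10 = 4·2 + 2, the ring meets the 4n+2 criterion.

Aromatic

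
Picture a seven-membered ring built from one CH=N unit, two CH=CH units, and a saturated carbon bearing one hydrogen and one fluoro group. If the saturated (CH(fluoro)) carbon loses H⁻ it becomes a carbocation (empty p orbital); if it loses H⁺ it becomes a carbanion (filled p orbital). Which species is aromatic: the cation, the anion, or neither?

The cation

In either ion the ring is fully conjugated: every atom, including the new sp² carbon, supplies a p orbital.
Cation: 3 × 2 + 0 = 6 π electrons → 4(1)+2, aromatic.
Anion: 3 × 2 + 2 = 8 π electrons → 4(2), antiaromatic.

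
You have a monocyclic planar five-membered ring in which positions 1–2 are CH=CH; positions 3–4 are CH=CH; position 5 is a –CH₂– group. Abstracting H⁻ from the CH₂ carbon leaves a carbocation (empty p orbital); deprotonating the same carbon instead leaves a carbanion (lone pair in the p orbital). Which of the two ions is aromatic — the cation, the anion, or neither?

The anion

Both ions have a continuous loop of p orbitals — each ring atom is sp².
Cation: 2 × 2 + 0 = 4 π electrons → 4(1), antiaromatic.
Anion: 2 × 2 + 2 = 6 π electrons → 4(1)+2, aromatic.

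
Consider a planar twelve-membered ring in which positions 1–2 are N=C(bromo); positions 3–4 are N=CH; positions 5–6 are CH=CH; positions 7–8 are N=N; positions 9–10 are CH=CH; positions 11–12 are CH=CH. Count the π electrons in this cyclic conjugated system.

12

All ring atoms are sp² and supply a p orbital to the ring (the double-bond atoms are sp², each contributing one p electron; each sp² =N– keeps its lone pair in-plane and puts one electron into the π system); the conjugation is uninterrupted.
Tallying contributions gives 6 × 2 = 12 from the 6 double-bond units.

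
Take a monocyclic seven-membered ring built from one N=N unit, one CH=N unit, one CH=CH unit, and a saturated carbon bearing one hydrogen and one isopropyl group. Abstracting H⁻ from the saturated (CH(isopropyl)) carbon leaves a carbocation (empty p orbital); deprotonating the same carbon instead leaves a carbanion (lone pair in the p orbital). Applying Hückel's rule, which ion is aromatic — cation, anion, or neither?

The cation

In both ions every ring atom is sp² and contributes a p orbital, so both rings are fully conjugated.
Cation: 3 × 2 + 0 = 6 π electrons → 4(1)+2, aromatic.
Anion: 3 × 2 + 2 = 8 π electrons → 4(2), antiaromatic.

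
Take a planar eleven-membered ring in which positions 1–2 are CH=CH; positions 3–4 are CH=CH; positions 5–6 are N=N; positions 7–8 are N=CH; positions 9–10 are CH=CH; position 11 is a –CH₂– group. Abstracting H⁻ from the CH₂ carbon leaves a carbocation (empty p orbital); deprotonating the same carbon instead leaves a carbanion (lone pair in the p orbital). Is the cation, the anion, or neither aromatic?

In either ion the ring is fully conjugated: every atom, including the new sp² carbon, supplies a p orbital.
Cation: 5 × 2 + 0 = 10 π electrons → 4(2)+2, aromatic.
Anion: 5 × 2 + 2 = 12 π electrons → 4(3), antiaromatic.

The cation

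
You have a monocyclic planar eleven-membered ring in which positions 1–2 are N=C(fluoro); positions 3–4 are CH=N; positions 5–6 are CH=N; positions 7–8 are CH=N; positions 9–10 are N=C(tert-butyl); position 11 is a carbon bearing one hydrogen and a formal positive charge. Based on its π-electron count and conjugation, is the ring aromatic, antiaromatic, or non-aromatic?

Aromatic

Every ring atom contributes a p orbital perpendicular to the ring (each doubly-bonded ring atom is sp² with one p-orbital electron; each sp² =N– keeps its lone pair in-plane and puts one electron into the π system; the carbocation has an empty p orbital), so the π system is cyclic and fully conjugated.
Tallying contributions gives 5 × 2 = 10 from the double-bond units + 0 from the CH(+) atom = 10.
With 10 π electrons (n = 2), the Hückel 4n+2 condition holds.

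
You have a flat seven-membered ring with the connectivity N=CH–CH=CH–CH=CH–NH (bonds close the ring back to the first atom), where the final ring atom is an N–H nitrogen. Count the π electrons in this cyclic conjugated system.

8

Check conjugation: each doubly-bonded ring atom is sp² with one p-orbital electron; each =N– nitrogen is pyridine-type (lone pair in the sp² plane, one electron in the p orbital); the pyrrole-type nitrogen donates its lone pair from the p orbital — every position has a p orbital, so the cyclic π system is continuous.
Adding the contributions, 3 × 2 = 6 from the double-bond units + 2 from the NH atom = 8.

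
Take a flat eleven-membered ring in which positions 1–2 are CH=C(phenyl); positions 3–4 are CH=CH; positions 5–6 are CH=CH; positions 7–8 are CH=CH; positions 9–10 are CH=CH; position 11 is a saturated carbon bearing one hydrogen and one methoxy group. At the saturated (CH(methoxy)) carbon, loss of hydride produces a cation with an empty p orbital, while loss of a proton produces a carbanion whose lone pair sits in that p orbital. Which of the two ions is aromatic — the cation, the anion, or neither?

The cation

In either ion the ring is fully conjugated: every atom, including the new sp² carbon, supplies a p orbital.
Cation: 5 × 2 + 0 = 10 π electrons → 4(2)+2, aromatic.
Anion: 5 × 2 + 2 = 12 π electrons → 4(3), antiaromatic.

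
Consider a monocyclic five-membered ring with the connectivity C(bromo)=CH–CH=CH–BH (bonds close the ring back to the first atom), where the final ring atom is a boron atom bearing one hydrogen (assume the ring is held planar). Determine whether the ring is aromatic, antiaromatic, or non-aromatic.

Antiaromatic

The p orbitals form a continuous loop: each doubly-bonded ring atom is sp² with one p-orbital electron; the boron has an empty p orbital. The ring is fully conjugated.
Counting π electrons: 2 × 2 = 4 from the double-bond units + 0 from the BH atom = 4.
A 4n π count (4, n = 1) in a planar conjugated ring means antiaromatic.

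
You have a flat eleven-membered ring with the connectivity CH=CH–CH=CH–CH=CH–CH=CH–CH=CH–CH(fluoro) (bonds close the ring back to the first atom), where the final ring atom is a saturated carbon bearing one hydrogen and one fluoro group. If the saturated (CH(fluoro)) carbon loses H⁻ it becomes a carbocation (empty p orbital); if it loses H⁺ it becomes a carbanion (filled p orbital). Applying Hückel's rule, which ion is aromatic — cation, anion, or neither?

In both ions every ring atom is sp² and contributes a p orbital, so both rings are fully conjugated.
Cation: 5 × 2 + 0 = 10 π electrons → 4(2)+2, aromatic.
Anion: 5 × 2 + 2 = 12 π electrons → 4(3), antiaromatic.

The cation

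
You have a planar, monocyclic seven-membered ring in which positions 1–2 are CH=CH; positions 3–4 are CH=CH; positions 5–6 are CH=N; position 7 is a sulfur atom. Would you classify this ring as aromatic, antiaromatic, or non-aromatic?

Antiaromatic

The p orbitals form a continuous loop: every atom in a ring double bond is sp² and brings one electron to the p orbital; each sp² =N– keeps its lone pair in-plane and puts one electron into the π system; the sulfur donates one lone pair from its p orbital. The ring is fully conjugated.
π-electron count: 3 × 2 = 6 from the double-bond units + 2 from the S atom = 8.
8 = 4(2); a planar, fully conjugated 4n system is antiaromatic.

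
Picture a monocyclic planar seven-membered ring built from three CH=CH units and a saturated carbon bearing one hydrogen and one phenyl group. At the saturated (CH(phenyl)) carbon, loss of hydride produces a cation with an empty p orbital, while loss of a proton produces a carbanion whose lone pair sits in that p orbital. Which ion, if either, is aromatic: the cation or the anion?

The cation

In either ion the ring is fully conjugated: every atom, including the new sp² carbon, supplies a p orbital.
Cation: 3 × 2 + 0 = 6 π electrons → 4(1)+2, aromatic.
Anion: 3 × 2 + 2 = 8 π electrons → 4(2), antiaromatic.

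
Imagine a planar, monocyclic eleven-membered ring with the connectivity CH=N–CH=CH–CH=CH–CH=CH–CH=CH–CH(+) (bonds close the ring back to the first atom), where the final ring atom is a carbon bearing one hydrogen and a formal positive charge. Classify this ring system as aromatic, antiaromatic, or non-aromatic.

Check conjugation: each doubly-bonded ring atom is sp² with one p-orbital electron; the doubly-bonded nitrogens are pyridine-type — their lone pairs lie in the ring plane, leaving one electron in the p orbital; the carbocation has an empty p orbital — every position has a p orbital, so the cyclic π system is continuous.
π-electron count: 5 × 2 = 10 from the double-bond units + 0 from the CH(+) atom = 10.
With 10 π electrons (n = 2), the Hückel 4n+2 condition holds.

Aromatic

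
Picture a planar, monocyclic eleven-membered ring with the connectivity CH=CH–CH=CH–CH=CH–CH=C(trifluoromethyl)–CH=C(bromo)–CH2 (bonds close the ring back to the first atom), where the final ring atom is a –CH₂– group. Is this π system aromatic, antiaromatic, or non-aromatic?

Non-aromatic

Because the tetrahedral CH₂ carbon is sp³ and has no p orbital in the ring π system at the CH2 position, the π system cannot extend all the way around the ring.
Hückel's rule only applies to fully conjugated rings, so this one is simply non-aromatic.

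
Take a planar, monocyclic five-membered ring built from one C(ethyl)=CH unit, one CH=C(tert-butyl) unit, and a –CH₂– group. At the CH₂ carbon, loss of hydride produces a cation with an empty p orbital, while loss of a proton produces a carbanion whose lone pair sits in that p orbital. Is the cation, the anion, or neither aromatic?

The anion

In both ions every ring atom is sp² and contributes a p orbital, so both rings are fully conjugated.
Cation: 2 × 2 + 0 = 4 π electrons → 4(1), antiaromatic.
Anion: 2 × 2 + 2 = 6 π electrons → 4(1)+2, aromatic.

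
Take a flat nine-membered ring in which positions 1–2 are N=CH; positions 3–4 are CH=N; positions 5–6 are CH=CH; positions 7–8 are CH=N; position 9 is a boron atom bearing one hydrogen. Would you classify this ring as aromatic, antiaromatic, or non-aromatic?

Check conjugation: the double-bond atoms are sp², each contributing one p electron; each sp² =N– keeps its lone pair in-plane and puts one electron into the π system; the boron has an empty p orbital — every position has a p orbital, so the cyclic π system is continuous.
Counting π electrons: 4 × 2 = 8 from the double-bond units + 0 from the BH atom = 8.
With 8 = 4·2 π electrons, Hückel's rule classifies the planar ring as antiaromatic.

Antiaromatic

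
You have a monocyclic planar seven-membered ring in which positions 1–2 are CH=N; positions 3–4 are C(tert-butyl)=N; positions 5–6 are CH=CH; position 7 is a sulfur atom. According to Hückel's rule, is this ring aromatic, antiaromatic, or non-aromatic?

Antiaromatic

The p orbitals form a continuous loop: the double-bond atoms are sp², each contributing one p electron; the doubly-bonded nitrogens are pyridine-type — their lone pairs lie in the ring plane, leaving one electron in the p orbital; the sulfur donates one lone pair from its p orbital. The ring is fully conjugated.
Counting π electrons: 3 × 2 = 6 from the double-bond units + 2 from the S atom = 8.
A 4n π count (8, n = 2) in a planar conjugated ring means antiaromatic.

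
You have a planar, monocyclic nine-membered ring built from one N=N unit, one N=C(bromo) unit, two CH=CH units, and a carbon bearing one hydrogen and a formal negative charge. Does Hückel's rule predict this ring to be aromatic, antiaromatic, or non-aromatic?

Aromatic

Every ring atom contributes a p orbital perpendicular to the ring (every atom in a ring double bond is sp² and brings one electron to the p orbital; the doubly-bonded nitrogens are pyridine-type — their lone pairs lie in the ring plane, leaving one electron in the p orbital; the carbanion's lone pair occupies the p orbital), so the π system is cyclic and fully conjugated.
Tallying contributions gives 4 × 2 = 8 from the double-bond units + 2 from the CH(-) atom = 10.
Since 10 = 4·2 + 2, the ring meets the 4n+2 criterion.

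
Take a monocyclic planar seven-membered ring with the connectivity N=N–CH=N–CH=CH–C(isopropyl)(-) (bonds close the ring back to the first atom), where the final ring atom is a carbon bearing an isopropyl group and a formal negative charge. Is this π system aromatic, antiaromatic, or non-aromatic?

Antiaromatic

All ring atoms are sp² and supply a p orbital to the ring (every atom in a ring double bond is sp² and brings one electron to the p orbital; each =N– nitrogen is pyridine-type (lone pair in the sp² plane, one electron in the p orbital); the carbanion's lone pair occupies the p orbital); the conjugation is uninterrupted.
Adding the contributions, 3 × 2 = 6 from the double-bond units + 2 from the C(isopropyl)(-) atom = 8.
With 8 = 4·2 π electrons, Hückel's rule classifies the planar ring as antiaromatic.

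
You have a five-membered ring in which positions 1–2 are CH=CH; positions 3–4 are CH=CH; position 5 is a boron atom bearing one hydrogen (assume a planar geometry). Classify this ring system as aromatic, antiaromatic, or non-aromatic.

Every ring atom contributes a p orbital perpendicular to the ring (the double-bond atoms are sp², each contributing one p electron; the boron has an empty p orbital), so the π system is cyclic and fully conjugated.
Counting π electrons: 2 × 2 = 4 from the double-bond units + 0 from the BH atom = 4.
4 = 4(1); a planar, fully conjugated 4n system is antiaromatic.
(The species described is borole.)

Antiaromatic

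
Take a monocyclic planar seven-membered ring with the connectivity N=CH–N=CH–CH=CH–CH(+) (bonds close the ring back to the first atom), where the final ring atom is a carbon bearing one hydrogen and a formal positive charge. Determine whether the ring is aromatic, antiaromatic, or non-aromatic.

Aromatic

The p orbitals form a continuous loop: the double-bond atoms are sp², each contributing one p electron; the doubly-bonded nitrogens are pyridine-type — their lone pairs lie in the ring plane, leaving one electron in the p orbital; the carbocation has an empty p orbital. The ring is fully conjugated.
Tallying contributions gives 3 × 2 = 6 from the double-bond units + 0 from the CH(+) atom = 6.
6 = 4(1) + 2, which satisfies Hückel's 4n+2 rule.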